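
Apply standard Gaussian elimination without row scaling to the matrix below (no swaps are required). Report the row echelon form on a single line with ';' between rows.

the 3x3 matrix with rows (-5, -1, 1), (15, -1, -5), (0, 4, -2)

Forward elimination:
R2 <- R2 - (-3)*R1:  [  0  -4  -2 ]
R3 <- R3 - (-1)*R2:  [  0   0  -4 ]
Row echelon form:
[ -5  -1   1 ]
[  0  -4  -2 ]
[  0   0  -4 ]

REF = [-5 -1 1; 0 -4 -2; 0 0 -4]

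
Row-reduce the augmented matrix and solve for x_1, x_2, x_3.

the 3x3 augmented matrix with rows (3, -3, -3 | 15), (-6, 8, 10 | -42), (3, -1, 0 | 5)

Forward elimination on [A|b]:
R2 <- R2 - (-2)*R1:  [   0    2    4  -12 ]
R3 <- R3 - (1)*R1:  [   0    2    3  -10 ]
R3 <- R3 - (1)*R2:  [  0   0  -1   2 ]
Row echelon form:
[ 3  -3  -3  |   15 ]
[ 0   2   4  |  -12 ]
[ 0   0  -1  |    2 ]
Back-substitution:
x_3 = (2) / -1 = -2
x_2 = (-12 - (4)*(-2)) / 2 = -2
x_1 = (15 - (-3)*(-2) - (-3)*(-2)) / 3 = 1

(1, -2, -2)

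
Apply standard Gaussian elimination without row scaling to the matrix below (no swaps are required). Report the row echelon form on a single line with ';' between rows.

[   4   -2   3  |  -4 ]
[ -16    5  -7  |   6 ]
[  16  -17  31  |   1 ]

Forward elimination:
R2 <- R2 - (-4)*R1:  [   0   -3    5  -10 ]
R3 <- R3 - (4)*R1:  [  0  -9  19  17 ]
R3 <- R3 - (3)*R2:  [  0   0   4  47 ]
Row echelon form:
[ 4  -2  3  |   -4 ]
[ 0  -3  5  |  -10 ]
[ 0   0  4  |   47 ]

REF = [4 -2 3 -4; 0 -3 5 -10; 0 0 4 47]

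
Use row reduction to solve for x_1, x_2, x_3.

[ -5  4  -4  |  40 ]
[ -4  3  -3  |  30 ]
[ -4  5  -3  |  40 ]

(0, 5, -5)

Forward elimination on [A|b]:
R2 <- R2 - (4/5)*R1:  [    0  -1/5   1/5    -2 ]
R3 <- R3 - (4/5)*R1:  [   0  9/5  1/5    8 ]
R3 <- R3 - (-9)*R2:  [   0    0    2  -10 ]
Row echelon form:
[ -5     4   -4  |   40 ]
[  0  -1/5  1/5  |   -2 ]
[  0     0    2  |  -10 ]
Back-substitution:
x_3 = (-10) / 2 = -5
x_2 = (-2 - (1/5)*(-5)) / (-1/5) = 5
x_1 = (40 - (4)*(5) - (-4)*(-5)) / -5 = 0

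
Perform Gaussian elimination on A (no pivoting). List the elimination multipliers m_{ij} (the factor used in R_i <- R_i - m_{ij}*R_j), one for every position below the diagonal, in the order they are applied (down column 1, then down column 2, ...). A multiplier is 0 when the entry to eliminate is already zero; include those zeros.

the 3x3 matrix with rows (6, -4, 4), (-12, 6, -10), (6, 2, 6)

Forward elimination:
R2 <- R2 - (-2)*R1:  [  0  -2  -2 ]
R3 <- R3 - (1)*R1:  [ 0  6  2 ]
R3 <- R3 - (-3)*R2:  [  0   0  -4 ]
Multipliers (in order of application): m_{21} = -2, m_{31} = 1, m_{32} = -3

multipliers: -2, 1, -3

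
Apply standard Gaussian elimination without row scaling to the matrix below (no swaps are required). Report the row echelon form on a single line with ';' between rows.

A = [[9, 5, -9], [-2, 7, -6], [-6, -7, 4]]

REF = [9 5 -9; 0 73/9 -8; 0 0 -410/73]

Forward elimination:
R2 <- R2 - (-2/9)*R1:  [    0  73/9    -8 ]
R3 <- R3 - (-2/3)*R1:  [     0  -11/3     -2 ]
R3 <- R3 - (-33/73)*R2:  [       0        0  -410/73 ]
Row echelon form:
[ 9     5       -9 ]
[ 0  73/9       -8 ]
[ 0     0  -410/73 ]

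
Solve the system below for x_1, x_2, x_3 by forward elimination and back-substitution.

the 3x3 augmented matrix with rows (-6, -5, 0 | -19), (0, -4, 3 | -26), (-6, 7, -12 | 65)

(-1, 5, -2)

Forward elimination on [A|b]:
R3 <- R3 - (1)*R1:  [   0   12  -12   84 ]
R3 <- R3 - (-3)*R2:  [  0   0  -3   6 ]
Row echelon form:
[ -6  -5   0  |  -19 ]
[  0  -4   3  |  -26 ]
[  0   0  -3  |    6 ]
Back-substitution:
x_3 = (6) / -3 = -2
x_2 = (-26 - (3)*(-2)) / -4 = 5
x_1 = (-19 - (-5)*(5)) / -6 = -1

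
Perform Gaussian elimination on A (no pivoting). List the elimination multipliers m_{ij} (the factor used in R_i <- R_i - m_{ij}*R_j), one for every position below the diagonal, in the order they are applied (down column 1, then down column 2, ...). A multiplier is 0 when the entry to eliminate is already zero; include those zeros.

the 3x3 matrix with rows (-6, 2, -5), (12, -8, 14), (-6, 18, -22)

multipliers: -2, 1, -4

Forward elimination:
R2 <- R2 - (-2)*R1:  [  0  -4   4 ]
R3 <- R3 - (1)*R1:  [   0   16  -17 ]
R3 <- R3 - (-4)*R2:  [  0   0  -1 ]
Multipliers (in order of application): m_{21} = -2, m_{31} = 1, m_{32} = -4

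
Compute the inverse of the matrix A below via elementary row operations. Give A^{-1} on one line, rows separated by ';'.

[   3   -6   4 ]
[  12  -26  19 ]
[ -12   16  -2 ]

Gauss-Jordan on [A | I]:
R1 <- (1/3)*R1:  [   1   -2  4/3  |  1/3    0    0 ]
R2 <- R2 - (12)*R1:  [  0  -2   3  |  -4   1   0 ]
R3 <- R3 - (-12)*R1:  [  0  -8  14  |   4   0   1 ]
R2 <- (1/-2)*R2:  [    0     1  -3/2  |     2  -1/2     0 ]
R1 <- R1 - (-2)*R2:  [    1     0  -5/3  |  13/3    -1     0 ]
R3 <- R3 - (-8)*R2:  [  0   0   2  |  20  -4   1 ]
R3 <- (1/2)*R3:  [   0    0    1  |   10   -2  1/2 ]
R1 <- R1 - (-5/3)*R3:  [     1      0      0  |     21  -13/3    5/6 ]
R2 <- R2 - (-3/2)*R3:  [    0     1     0  |    17  -7/2   3/4 ]
Right block of [I | A^{-1}] is the inverse:
[ 21  -13/3  5/6 ]
[ 17   -7/2  3/4 ]
[ 10     -2  1/2 ]

inverse = [21 -13/3 5/6; 17 -7/2 3/4; 10 -2 1/2]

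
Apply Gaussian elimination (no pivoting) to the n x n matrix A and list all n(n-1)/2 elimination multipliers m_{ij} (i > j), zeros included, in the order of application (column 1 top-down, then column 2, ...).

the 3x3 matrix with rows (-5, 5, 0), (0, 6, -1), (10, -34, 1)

Forward elimination:
R2: entry in column 1 is already 0 -> m_{21} = 0 (no row operation needed)
R3 <- R3 - (-2)*R1:  [   0  -24    1 ]
R3 <- R3 - (-4)*R2:  [  0   0  -3 ]
Multipliers (in order of application): m_{21} = 0, m_{31} = -2, m_{32} = -4

multipliers: 0, -2, -4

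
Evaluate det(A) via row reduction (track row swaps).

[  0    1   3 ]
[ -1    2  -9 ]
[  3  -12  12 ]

det(A) = 3

Forward elimination:
R1 <-> R2   (pivot in column 1 was zero)
[ -1    2  -9 ]
[  0    1   3 ]
[  3  -12  12 ]
R3 <- R3 - (-3)*R1:  [   0   -6  -15 ]
R3 <- R3 - (-6)*R2:  [ 0  0  3 ]
Upper-triangular form:
[ -1  2  -9 ]
[  0  1   3 ]
[  0  0   3 ]
det(A) = (-1)^1 * (-1) * (1) * (3) = 3  (1 row swap -> sign -1)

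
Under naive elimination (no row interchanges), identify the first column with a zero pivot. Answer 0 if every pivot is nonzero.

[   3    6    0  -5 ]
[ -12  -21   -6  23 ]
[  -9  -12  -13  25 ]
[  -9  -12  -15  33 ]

first zero-pivot column = 4

Naive forward elimination:
R2 <- R2 - (-4)*R1:  [  0   3  -6   3 ]
R3 <- R3 - (-3)*R1:  [   0    6  -13   10 ]
R4 <- R4 - (-3)*R1:  [   0    6  -15   18 ]
R3 <- R3 - (2)*R2:  [  0   0  -1   4 ]
R4 <- R4 - (2)*R2:  [  0   0  -3  12 ]
R4 <- R4 - (3)*R3:  [ 0  0  0  0 ]
Matrix at this point:
[ 3  6   0  -5 ]
[ 0  3  -6   3 ]
[ 0  0  -1   4 ]
[ 0  0   0   0 ]
Pivot entry (4,4) in the last row is zero and there are no rows below to swap with -> zero pivot in column 4 (A is singular).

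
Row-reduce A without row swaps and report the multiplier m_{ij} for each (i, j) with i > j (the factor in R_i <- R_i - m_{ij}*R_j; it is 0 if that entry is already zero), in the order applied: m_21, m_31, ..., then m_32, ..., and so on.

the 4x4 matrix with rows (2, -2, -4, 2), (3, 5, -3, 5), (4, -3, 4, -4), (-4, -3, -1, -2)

multipliers: 3/2, 2, -2, 1/8, -7/8, -17/31

Forward elimination:
R2 <- R2 - (3/2)*R1:  [ 0  8  3  2 ]
R3 <- R3 - (2)*R1:  [  0   1  12  -8 ]
R4 <- R4 - (-2)*R1:  [  0  -7  -9   2 ]
R3 <- R3 - (1/8)*R2:  [     0      0   93/8  -33/4 ]
R4 <- R4 - (-7/8)*R2:  [     0      0  -51/8   15/4 ]
R4 <- R4 - (-17/31)*R3:  [      0       0       0  -24/31 ]
Multipliers (in order of application): m_{21} = 3/2, m_{31} = 2, m_{41} = -2, m_{32} = 1/8, m_{42} = -7/8, m_{43} = -17/31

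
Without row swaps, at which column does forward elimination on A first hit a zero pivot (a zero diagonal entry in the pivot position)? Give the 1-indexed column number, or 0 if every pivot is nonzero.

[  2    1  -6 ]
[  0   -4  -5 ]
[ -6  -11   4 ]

Naive forward elimination:
R3 <- R3 - (-3)*R1:  [   0   -8  -14 ]
R3 <- R3 - (2)*R2:  [  0   0  -4 ]
All pivots nonzero; naive elimination completes without hitting a zero pivot.

first zero-pivot column = 0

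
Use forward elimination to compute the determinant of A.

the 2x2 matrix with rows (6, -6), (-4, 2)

det(A) = -12

Forward elimination:
R2 <- R2 - (-2/3)*R1:  [  0  -2 ]
Upper-triangular form:
[ 6  -6 ]
[ 0  -2 ]
det(A) = (-1)^0 * (6) * (-2) = -12  (0 row swaps -> sign +1)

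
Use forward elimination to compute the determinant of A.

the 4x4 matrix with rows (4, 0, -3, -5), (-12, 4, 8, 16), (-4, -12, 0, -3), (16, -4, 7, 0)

Forward elimination:
R2 <- R2 - (-3)*R1:  [  0   4  -1   1 ]
R3 <- R3 - (-1)*R1:  [   0  -12   -3   -8 ]
R4 <- R4 - (4)*R1:  [  0  -4  19  20 ]
R3 <- R3 - (-3)*R2:  [  0   0  -6  -5 ]
R4 <- R4 - (-1)*R2:  [  0   0  18  21 ]
R4 <- R4 - (-3)*R3:  [ 0  0  0  6 ]
Upper-triangular form:
[ 4  0  -3  -5 ]
[ 0  4  -1   1 ]
[ 0  0  -6  -5 ]
[ 0  0   0   6 ]
det(A) = (-1)^0 * (4) * (4) * (-6) * (6) = -576  (0 row swaps -> sign +1)

det(A) = -576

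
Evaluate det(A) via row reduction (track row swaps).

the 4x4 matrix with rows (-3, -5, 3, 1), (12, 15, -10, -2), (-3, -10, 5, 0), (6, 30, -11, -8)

det(A) = 135

Forward elimination:
R2 <- R2 - (-4)*R1:  [  0  -5   2   2 ]
R3 <- R3 - (1)*R1:  [  0  -5   2  -1 ]
R4 <- R4 - (-2)*R1:  [  0  20  -5  -6 ]
R3 <- R3 - (1)*R2:  [  0   0   0  -3 ]
R4 <- R4 - (-4)*R2:  [ 0  0  3  2 ]
R3 <-> R4   (pivot in column 3 was zero)
[ -3  -5  3   1 ]
[  0  -5  2   2 ]
[  0   0  3   2 ]
[  0   0  0  -3 ]
Upper-triangular form:
[ -3  -5  3   1 ]
[  0  -5  2   2 ]
[  0   0  3   2 ]
[  0   0  0  -3 ]
det(A) = (-1)^1 * (-3) * (-5) * (3) * (-3) = 135  (1 row swap -> sign -1)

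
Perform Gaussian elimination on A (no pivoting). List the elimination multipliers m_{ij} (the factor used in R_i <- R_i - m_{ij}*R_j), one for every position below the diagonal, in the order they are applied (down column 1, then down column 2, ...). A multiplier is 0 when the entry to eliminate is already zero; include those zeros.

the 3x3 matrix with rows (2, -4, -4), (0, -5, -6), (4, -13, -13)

multipliers: 0, 2, 1

Forward elimination:
R2: entry in column 1 is already 0 -> m_{21} = 0 (no row operation needed)
R3 <- R3 - (2)*R1:  [  0  -5  -5 ]
R3 <- R3 - (1)*R2:  [ 0  0  1 ]
Multipliers (in order of application): m_{21} = 0, m_{31} = 2, m_{32} = 1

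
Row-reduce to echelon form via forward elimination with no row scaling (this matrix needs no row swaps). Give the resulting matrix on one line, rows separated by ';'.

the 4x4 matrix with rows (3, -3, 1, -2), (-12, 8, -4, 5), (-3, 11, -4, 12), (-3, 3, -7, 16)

Forward elimination:
R2 <- R2 - (-4)*R1:  [  0  -4   0  -3 ]
R3 <- R3 - (-1)*R1:  [  0   8  -3  10 ]
R4 <- R4 - (-1)*R1:  [  0   0  -6  14 ]
R3 <- R3 - (-2)*R2:  [  0   0  -3   4 ]
R4 <- R4 - (2)*R3:  [ 0  0  0  6 ]
Row echelon form:
[ 3  -3   1  -2 ]
[ 0  -4   0  -3 ]
[ 0   0  -3   4 ]
[ 0   0   0   6 ]

REF = [3 -3 1 -2; 0 -4 0 -3; 0 0 -3 4; 0 0 0 6]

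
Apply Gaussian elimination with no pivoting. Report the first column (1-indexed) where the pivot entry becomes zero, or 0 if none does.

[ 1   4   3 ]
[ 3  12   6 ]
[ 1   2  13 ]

first zero-pivot column = 2

Naive forward elimination:
R2 <- R2 - (3)*R1:  [  0   0  -3 ]
R3 <- R3 - (1)*R1:  [  0  -2  10 ]
Matrix at this point:
[ 1   4   3 ]
[ 0   0  -3 ]
[ 0  -2  10 ]
Pivot entry (2,2) is zero but row 3 has -2 in column 2 -> naive elimination stops; a row interchange (e.g. R2 <-> R3) would be required here.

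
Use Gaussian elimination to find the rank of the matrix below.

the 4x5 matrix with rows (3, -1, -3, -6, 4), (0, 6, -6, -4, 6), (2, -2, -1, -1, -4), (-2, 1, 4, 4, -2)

rank(A) = 4

Row reduction:
R3 <- R3 - (2/3)*R1:  [     0   -4/3      1      3  -20/3 ]
R4 <- R4 - (-2/3)*R1:  [   0  1/3    2    0  2/3 ]
R3 <- R3 - (-2/9)*R2:  [     0      0   -1/3   19/9  -16/3 ]
R4 <- R4 - (1/18)*R2:  [   0    0  7/3  2/9  1/3 ]
R4 <- R4 - (-7)*R3:  [   0    0    0   15  -37 ]
Row echelon form:
[ 3  -1    -3    -6      4 ]
[ 0   6    -6    -4      6 ]
[ 0   0  -1/3  19/9  -16/3 ]
[ 0   0     0    15    -37 ]
Nonzero rows / pivot columns: 4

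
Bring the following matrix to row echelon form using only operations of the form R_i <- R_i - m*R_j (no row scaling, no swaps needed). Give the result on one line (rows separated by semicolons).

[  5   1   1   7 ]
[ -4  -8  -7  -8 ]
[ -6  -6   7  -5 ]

Forward elimination:
R2 <- R2 - (-4/5)*R1:  [     0  -36/5  -31/5  -12/5 ]
R3 <- R3 - (-6/5)*R1:  [     0  -24/5   41/5   17/5 ]
R3 <- R3 - (2/3)*R2:  [    0     0  37/3     5 ]
Row echelon form:
[ 5      1      1      7 ]
[ 0  -36/5  -31/5  -12/5 ]
[ 0      0   37/3      5 ]

REF = [5 1 1 7; 0 -36/5 -31/5 -12/5; 0 0 37/3 5]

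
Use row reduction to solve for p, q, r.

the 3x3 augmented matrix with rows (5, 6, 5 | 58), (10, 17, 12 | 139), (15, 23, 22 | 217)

(4, 3, 4)

Forward elimination on [A|b]:
R2 <- R2 - (2)*R1:  [  0   5   2  23 ]
R3 <- R3 - (3)*R1:  [  0   5   7  43 ]
R3 <- R3 - (1)*R2:  [  0   0   5  20 ]
Row echelon form:
[ 5  6  5  |  58 ]
[ 0  5  2  |  23 ]
[ 0  0  5  |  20 ]
Back-substitution:
r = (20) / 5 = 4
q = (23 - (2)*(4)) / 5 = 3
p = (58 - (6)*(3) - (5)*(4)) / 5 = 4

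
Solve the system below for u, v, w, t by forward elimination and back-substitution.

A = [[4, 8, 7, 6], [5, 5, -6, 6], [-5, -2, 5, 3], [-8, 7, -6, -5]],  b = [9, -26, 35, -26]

(-2, -2, 3, 2)

Forward elimination on [A|b]:
R2 <- R2 - (5/4)*R1:  [      0      -5   -59/4    -3/2  -149/4 ]
R3 <- R3 - (-5/4)*R1:  [     0      8   55/4   21/2  185/4 ]
R4 <- R4 - (-2)*R1:  [  0  23   8   7  -8 ]
R3 <- R3 - (-8/5)*R2:  [       0        0  -197/20    81/10  -267/20 ]
R4 <- R4 - (-23/5)*R2:  [        0         0  -1197/20      1/10  -3587/20 ]
R4 <- R4 - (1197/197)*R3:  [          0           0           0   -9676/197  -19352/197 ]
Row echelon form:
[ 4   8        7          6  |           9 ]
[ 0  -5    -59/4       -3/2  |      -149/4 ]
[ 0   0  -197/20      81/10  |     -267/20 ]
[ 0   0        0  -9676/197  |  -19352/197 ]
Back-substitution:
t = (-19352/197) / (-9676/197) = 2
w = (-267/20 - (81/10)*(2)) / (-197/20) = 3
v = (-149/4 - (-59/4)*(3) - (-3/2)*(2)) / -5 = -2
u = (9 - (8)*(-2) - (7)*(3) - (6)*(2)) / 4 = -2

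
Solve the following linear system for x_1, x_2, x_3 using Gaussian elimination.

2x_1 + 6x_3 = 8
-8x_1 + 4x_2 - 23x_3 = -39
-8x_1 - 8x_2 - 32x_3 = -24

(1, -2, 1)

Forward elimination on [A|b]:
R2 <- R2 - (-4)*R1:  [  0   4   1  -7 ]
R3 <- R3 - (-4)*R1:  [  0  -8  -8   8 ]
R3 <- R3 - (-2)*R2:  [  0   0  -6  -6 ]
Row echelon form:
[ 2  0   6  |   8 ]
[ 0  4   1  |  -7 ]
[ 0  0  -6  |  -6 ]
Back-substitution:
x_3 = (-6) / -6 = 1
x_2 = (-7 - (1)*(1)) / 4 = -2
x_1 = (8 - (6)*(1)) / 2 = 1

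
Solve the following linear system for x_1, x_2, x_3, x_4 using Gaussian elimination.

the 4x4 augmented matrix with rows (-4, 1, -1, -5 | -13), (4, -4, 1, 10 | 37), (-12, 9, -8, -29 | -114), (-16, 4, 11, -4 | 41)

Forward elimination on [A|b]:
R2 <- R2 - (-1)*R1:  [  0  -3   0   5  24 ]
R3 <- R3 - (3)*R1:  [   0    6   -5  -14  -75 ]
R4 <- R4 - (4)*R1:  [  0   0  15  16  93 ]
R3 <- R3 - (-2)*R2:  [   0    0   -5   -4  -27 ]
R4 <- R4 - (-3)*R3:  [  0   0   0   4  12 ]
Row echelon form:
[ -4   1  -1  -5  |  -13 ]
[  0  -3   0   5  |   24 ]
[  0   0  -5  -4  |  -27 ]
[  0   0   0   4  |   12 ]
Back-substitution:
x_4 = (12) / 4 = 3
x_3 = (-27 - (-4)*(3)) / -5 = 3
x_2 = (24 - (5)*(3)) / -3 = -3
x_1 = (-13 - (1)*(-3) - (-1)*(3) - (-5)*(3)) / -4 = -2

(-2, -3, 3, 3)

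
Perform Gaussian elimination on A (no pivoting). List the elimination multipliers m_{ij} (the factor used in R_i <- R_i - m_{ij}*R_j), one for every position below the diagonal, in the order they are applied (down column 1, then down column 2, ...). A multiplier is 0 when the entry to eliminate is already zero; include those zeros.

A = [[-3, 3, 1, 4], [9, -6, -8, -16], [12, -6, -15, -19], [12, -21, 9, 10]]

multipliers: -3, -4, -4, 2, -3, 2

Forward elimination:
R2 <- R2 - (-3)*R1:  [  0   3  -5  -4 ]
R3 <- R3 - (-4)*R1:  [   0    6  -11   -3 ]
R4 <- R4 - (-4)*R1:  [  0  -9  13  26 ]
R3 <- R3 - (2)*R2:  [  0   0  -1   5 ]
R4 <- R4 - (-3)*R2:  [  0   0  -2  14 ]
R4 <- R4 - (2)*R3:  [ 0  0  0  4 ]
Multipliers (in order of application): m_{21} = -3, m_{31} = -4, m_{41} = -4, m_{32} = 2, m_{42} = -3, m_{43} = 2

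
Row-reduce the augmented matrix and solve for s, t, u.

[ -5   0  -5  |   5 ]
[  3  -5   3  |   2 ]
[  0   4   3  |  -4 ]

Forward elimination on [A|b]:
R2 <- R2 - (-3/5)*R1:  [  0  -5   0   5 ]
R3 <- R3 - (-4/5)*R2:  [ 0  0  3  0 ]
Row echelon form:
[ -5   0  -5  |  5 ]
[  0  -5   0  |  5 ]
[  0   0   3  |  0 ]
Back-substitution:
u = (0) / 3 = 0
t = (5) / -5 = -1
s = (5 - (-5)*(0)) / -5 = -1

(-1, -1, 0)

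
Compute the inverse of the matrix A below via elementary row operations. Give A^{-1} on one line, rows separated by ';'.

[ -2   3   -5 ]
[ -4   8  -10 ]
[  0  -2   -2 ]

inverse = [-9/2 2 5/4; -1 1/2 0; 1 -1/2 -1/2]

Gauss-Jordan on [A | I]:
R1 <- (1/-2)*R1:  [    1  -3/2   5/2  |  -1/2     0     0 ]
R2 <- R2 - (-4)*R1:  [  0   2   0  |  -2   1   0 ]
R2 <- (1/2)*R2:  [   0    1    0  |   -1  1/2    0 ]
R1 <- R1 - (-3/2)*R2:  [   1    0  5/2  |   -2  3/4    0 ]
R3 <- R3 - (-2)*R2:  [  0   0  -2  |  -2   1   1 ]
R3 <- (1/-2)*R3:  [    0     0     1  |     1  -1/2  -1/2 ]
R1 <- R1 - (5/2)*R3:  [    1     0     0  |  -9/2     2   5/4 ]
Right block of [I | A^{-1}] is the inverse:
[ -9/2     2   5/4 ]
[   -1   1/2     0 ]
[    1  -1/2  -1/2 ]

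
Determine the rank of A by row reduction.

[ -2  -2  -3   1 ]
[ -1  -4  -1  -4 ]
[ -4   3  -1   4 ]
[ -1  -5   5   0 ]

rank(A) = 4

Row reduction:
R2 <- R2 - (1/2)*R1:  [    0    -3   1/2  -9/2 ]
R3 <- R3 - (2)*R1:  [ 0  7  5  2 ]
R4 <- R4 - (1/2)*R1:  [    0    -4  13/2  -1/2 ]
R3 <- R3 - (-7/3)*R2:  [     0      0   37/6  -17/2 ]
R4 <- R4 - (4/3)*R2:  [    0     0  35/6  11/2 ]
R4 <- R4 - (35/37)*R3:  [      0       0       0  501/37 ]
Row echelon form:
[ -2  -2    -3       1 ]
[  0  -3   1/2    -9/2 ]
[  0   0  37/6   -17/2 ]
[  0   0     0  501/37 ]
Nonzero rows / pivot columns: 4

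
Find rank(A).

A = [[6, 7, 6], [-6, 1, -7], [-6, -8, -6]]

rank(A) = 3

Row reduction:
R2 <- R2 - (-1)*R1:  [  0   8  -1 ]
R3 <- R3 - (-1)*R1:  [  0  -1   0 ]
R3 <- R3 - (-1/8)*R2:  [    0     0  -1/8 ]
Row echelon form:
[ 6  7     6 ]
[ 0  8    -1 ]
[ 0  0  -1/8 ]
Nonzero rows / pivot columns: 3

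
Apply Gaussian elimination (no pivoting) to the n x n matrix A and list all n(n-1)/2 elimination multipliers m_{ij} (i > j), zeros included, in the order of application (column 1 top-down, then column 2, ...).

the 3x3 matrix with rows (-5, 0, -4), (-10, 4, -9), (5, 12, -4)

multipliers: 2, -1, 3

Forward elimination:
R2 <- R2 - (2)*R1:  [  0   4  -1 ]
R3 <- R3 - (-1)*R1:  [  0  12  -8 ]
R3 <- R3 - (3)*R2:  [  0   0  -5 ]
Multipliers (in order of application): m_{21} = 2, m_{31} = -1, m_{32} = 3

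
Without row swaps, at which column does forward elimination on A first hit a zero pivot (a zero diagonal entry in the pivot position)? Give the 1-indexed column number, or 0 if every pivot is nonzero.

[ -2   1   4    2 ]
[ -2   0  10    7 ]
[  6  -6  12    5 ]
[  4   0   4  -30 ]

first zero-pivot column = 4

Naive forward elimination:
R2 <- R2 - (1)*R1:  [  0  -1   6   5 ]
R3 <- R3 - (-3)*R1:  [  0  -3  24  11 ]
R4 <- R4 - (-2)*R1:  [   0    2   12  -26 ]
R3 <- R3 - (3)*R2:  [  0   0   6  -4 ]
R4 <- R4 - (-2)*R2:  [   0    0   24  -16 ]
R4 <- R4 - (4)*R3:  [ 0  0  0  0 ]
Matrix at this point:
[ -2   1  4   2 ]
[  0  -1  6   5 ]
[  0   0  6  -4 ]
[  0   0  0   0 ]
Pivot entry (4,4) in the last row is zero and there are no rows below to swap with -> zero pivot in column 4 (A is singular).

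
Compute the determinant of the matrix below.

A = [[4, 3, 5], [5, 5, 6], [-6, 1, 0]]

det(A) = 43

Forward elimination:
R2 <- R2 - (5/4)*R1:  [    0   5/4  -1/4 ]
R3 <- R3 - (-3/2)*R1:  [    0  11/2  15/2 ]
R3 <- R3 - (22/5)*R2:  [    0     0  43/5 ]
Upper-triangular form:
[ 4    3     5 ]
[ 0  5/4  -1/4 ]
[ 0    0  43/5 ]
det(A) = (-1)^0 * (4) * (5/4) * (43/5) = 43  (0 row swaps -> sign +1)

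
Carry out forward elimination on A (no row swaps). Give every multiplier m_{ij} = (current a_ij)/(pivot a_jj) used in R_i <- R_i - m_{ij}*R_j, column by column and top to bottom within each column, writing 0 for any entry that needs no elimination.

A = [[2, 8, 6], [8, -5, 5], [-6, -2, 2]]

multipliers: 4, -3, -22/37

Forward elimination:
R2 <- R2 - (4)*R1:  [   0  -37  -19 ]
R3 <- R3 - (-3)*R1:  [  0  22  20 ]
R3 <- R3 - (-22/37)*R2:  [      0       0  322/37 ]
Multipliers (in order of application): m_{21} = 4, m_{31} = -3, m_{32} = -22/37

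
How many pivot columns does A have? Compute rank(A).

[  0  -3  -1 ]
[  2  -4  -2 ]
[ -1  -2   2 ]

Row reduction:
R1 <-> R2   (pivot in column 1 was zero)
[  2  -4  -2 ]
[  0  -3  -1 ]
[ -1  -2   2 ]
R3 <- R3 - (-1/2)*R1:  [  0  -4   1 ]
R3 <- R3 - (4/3)*R2:  [   0    0  7/3 ]
Row echelon form:
[ 2  -4   -2 ]
[ 0  -3   -1 ]
[ 0   0  7/3 ]
Nonzero rows / pivot columns: 3

rank(A) = 3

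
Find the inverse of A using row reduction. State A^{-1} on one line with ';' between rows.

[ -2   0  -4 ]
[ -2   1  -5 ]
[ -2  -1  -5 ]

Gauss-Jordan on [A | I]:
R1 <- (1/-2)*R1:  [    1     0     2  |  -1/2     0     0 ]
R2 <- R2 - (-2)*R1:  [  0   1  -1  |  -1   1   0 ]
R3 <- R3 - (-2)*R1:  [  0  -1  -1  |  -1   0   1 ]
R3 <- R3 - (-1)*R2:  [  0   0  -2  |  -2   1   1 ]
R3 <- (1/-2)*R3:  [    0     0     1  |     1  -1/2  -1/2 ]
R1 <- R1 - (2)*R3:  [    1     0     0  |  -5/2     1     1 ]
R2 <- R2 - (-1)*R3:  [    0     1     0  |     0   1/2  -1/2 ]
Right block of [I | A^{-1}] is the inverse:
[ -5/2     1     1 ]
[    0   1/2  -1/2 ]
[    1  -1/2  -1/2 ]

inverse = [-5/2 1 1; 0 1/2 -1/2; 1 -1/2 -1/2]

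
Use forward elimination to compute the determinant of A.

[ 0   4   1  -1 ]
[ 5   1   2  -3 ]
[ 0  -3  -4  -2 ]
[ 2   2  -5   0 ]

det(A) = 445

Forward elimination:
R1 <-> R2   (pivot in column 1 was zero)
[ 5   1   2  -3 ]
[ 0   4   1  -1 ]
[ 0  -3  -4  -2 ]
[ 2   2  -5   0 ]
R4 <- R4 - (2/5)*R1:  [     0    8/5  -29/5    6/5 ]
R3 <- R3 - (-3/4)*R2:  [     0      0  -13/4  -11/4 ]
R4 <- R4 - (2/5)*R2:  [     0      0  -31/5    8/5 ]
R4 <- R4 - (124/65)*R3:  [     0      0      0  89/13 ]
Upper-triangular form:
[ 5  1      2     -3 ]
[ 0  4      1     -1 ]
[ 0  0  -13/4  -11/4 ]
[ 0  0      0  89/13 ]
det(A) = (-1)^1 * (5) * (4) * (-13/4) * (89/13) = 445  (1 row swap -> sign -1)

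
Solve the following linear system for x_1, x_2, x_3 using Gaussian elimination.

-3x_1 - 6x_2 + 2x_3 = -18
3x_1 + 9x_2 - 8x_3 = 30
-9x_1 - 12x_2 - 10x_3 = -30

Forward elimination on [A|b]:
R2 <- R2 - (-1)*R1:  [  0   3  -6  12 ]
R3 <- R3 - (3)*R1:  [   0    6  -16   24 ]
R3 <- R3 - (2)*R2:  [  0   0  -4   0 ]
Row echelon form:
[ -3  -6   2  |  -18 ]
[  0   3  -6  |   12 ]
[  0   0  -4  |    0 ]
Back-substitution:
x_3 = (0) / -4 = 0
x_2 = (12 - (-6)*(0)) / 3 = 4
x_1 = (-18 - (-6)*(4) - (2)*(0)) / -3 = -2

(-2, 4, 0)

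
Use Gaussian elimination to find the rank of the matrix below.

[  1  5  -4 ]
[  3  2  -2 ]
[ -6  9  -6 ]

Row reduction:
R2 <- R2 - (3)*R1:  [   0  -13   10 ]
R3 <- R3 - (-6)*R1:  [   0   39  -30 ]
R3 <- R3 - (-3)*R2:  [ 0  0  0 ]
Row echelon form:
[ 1    5  -4 ]
[ 0  -13  10 ]
[ 0    0   0 ]
Nonzero rows / pivot columns: 2

rank(A) = 2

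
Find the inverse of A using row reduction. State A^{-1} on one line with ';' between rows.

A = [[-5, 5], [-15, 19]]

Gauss-Jordan on [A | I]:
R1 <- (1/-5)*R1:  [    1    -1  |  -1/5     0 ]
R2 <- R2 - (-15)*R1:  [  0   4  |  -3   1 ]
R2 <- (1/4)*R2:  [    0     1  |  -3/4   1/4 ]
R1 <- R1 - (-1)*R2:  [      1       0  |  -19/20     1/4 ]
Right block of [I | A^{-1}] is the inverse:
[ -19/20  1/4 ]
[   -3/4  1/4 ]

inverse = [-19/20 1/4; -3/4 1/4]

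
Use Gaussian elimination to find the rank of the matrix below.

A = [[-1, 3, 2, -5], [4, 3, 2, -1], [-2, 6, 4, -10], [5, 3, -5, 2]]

rank(A) = 3

Row reduction:
R2 <- R2 - (-4)*R1:  [   0   15   10  -21 ]
R3 <- R3 - (2)*R1:  [ 0  0  0  0 ]
R4 <- R4 - (-5)*R1:  [   0   18    5  -23 ]
R4 <- R4 - (6/5)*R2:  [    0     0    -7  11/5 ]
R3 <-> R4   (pivot in column 3 was zero)
[ -1   3   2    -5 ]
[  0  15  10   -21 ]
[  0   0  -7  11/5 ]
[  0   0   0     0 ]
Row echelon form:
[ -1   3   2    -5 ]
[  0  15  10   -21 ]
[  0   0  -7  11/5 ]
[  0   0   0     0 ]
Nonzero rows / pivot columns: 3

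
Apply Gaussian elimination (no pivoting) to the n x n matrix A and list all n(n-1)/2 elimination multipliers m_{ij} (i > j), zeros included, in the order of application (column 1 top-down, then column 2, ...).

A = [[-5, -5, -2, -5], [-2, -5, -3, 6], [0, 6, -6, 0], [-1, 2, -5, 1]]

Forward elimination:
R2 <- R2 - (2/5)*R1:  [     0     -3  -11/5      8 ]
R3: entry in column 1 is already 0 -> m_{31} = 0 (no row operation needed)
R4 <- R4 - (1/5)*R1:  [     0      3  -23/5      2 ]
R3 <- R3 - (-2)*R2:  [     0      0  -52/5     16 ]
R4 <- R4 - (-1)*R2:  [     0      0  -34/5     10 ]
R4 <- R4 - (17/26)*R3:  [     0      0      0  -6/13 ]
Multipliers (in order of application): m_{21} = 2/5, m_{31} = 0, m_{41} = 1/5, m_{32} = -2, m_{42} = -1, m_{43} = 17/26

multipliers: 2/5, 0, 1/5, -2, -1, 17/26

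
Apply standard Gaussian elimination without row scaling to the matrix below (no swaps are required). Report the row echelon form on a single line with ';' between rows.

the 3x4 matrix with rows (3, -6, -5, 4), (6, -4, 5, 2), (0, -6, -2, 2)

Forward elimination:
R2 <- R2 - (2)*R1:  [  0   8  15  -6 ]
R3 <- R3 - (-3/4)*R2:  [    0     0  37/4  -5/2 ]
Row echelon form:
[ 3  -6    -5     4 ]
[ 0   8    15    -6 ]
[ 0   0  37/4  -5/2 ]

REF = [3 -6 -5 4; 0 8 15 -6; 0 0 37/4 -5/2]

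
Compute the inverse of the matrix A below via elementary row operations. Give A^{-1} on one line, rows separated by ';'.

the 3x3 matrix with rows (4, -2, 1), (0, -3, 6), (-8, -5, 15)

Gauss-Jordan on [A | I]:
R1 <- (1/4)*R1:  [    1  -1/2   1/4  |   1/4     0     0 ]
R3 <- R3 - (-8)*R1:  [  0  -9  17  |   2   0   1 ]
R2 <- (1/-3)*R2:  [    0     1    -2  |     0  -1/3     0 ]
R1 <- R1 - (-1/2)*R2:  [    1     0  -3/4  |   1/4  -1/6     0 ]
R3 <- R3 - (-9)*R2:  [  0   0  -1  |   2  -3   1 ]
R3 <- (1/-1)*R3:  [  0   0   1  |  -2   3  -1 ]
R1 <- R1 - (-3/4)*R3:  [     1      0      0  |   -5/4  25/12   -3/4 ]
R2 <- R2 - (-2)*R3:  [    0     1     0  |    -4  17/3    -2 ]
Right block of [I | A^{-1}] is the inverse:
[ -5/4  25/12  -3/4 ]
[   -4   17/3    -2 ]
[   -2      3    -1 ]

inverse = [-5/4 25/12 -3/4; -4 17/3 -2; -2 3 -1]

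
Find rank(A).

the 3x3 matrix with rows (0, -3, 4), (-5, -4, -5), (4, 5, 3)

Row reduction:
R1 <-> R2   (pivot in column 1 was zero)
[ -5  -4  -5 ]
[  0  -3   4 ]
[  4   5   3 ]
R3 <- R3 - (-4/5)*R1:  [   0  9/5   -1 ]
R3 <- R3 - (-3/5)*R2:  [   0    0  7/5 ]
Row echelon form:
[ -5  -4   -5 ]
[  0  -3    4 ]
[  0   0  7/5 ]
Nonzero rows / pivot columns: 3

rank(A) = 3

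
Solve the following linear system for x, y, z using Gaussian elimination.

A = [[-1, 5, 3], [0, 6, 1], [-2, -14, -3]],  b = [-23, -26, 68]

Forward elimination on [A|b]:
R3 <- R3 - (2)*R1:  [   0  -24   -9  114 ]
R3 <- R3 - (-4)*R2:  [  0   0  -5  10 ]
Row echelon form:
[ -1  5   3  |  -23 ]
[  0  6   1  |  -26 ]
[  0  0  -5  |   10 ]
Back-substitution:
z = (10) / -5 = -2
y = (-26 - (1)*(-2)) / 6 = -4
x = (-23 - (5)*(-4) - (3)*(-2)) / -1 = -3

(-3, -4, -2)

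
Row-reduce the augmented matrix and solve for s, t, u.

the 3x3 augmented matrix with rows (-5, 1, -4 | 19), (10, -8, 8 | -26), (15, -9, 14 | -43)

(-5, -2, 1)

Forward elimination on [A|b]:
R2 <- R2 - (-2)*R1:  [  0  -6   0  12 ]
R3 <- R3 - (-3)*R1:  [  0  -6   2  14 ]
R3 <- R3 - (1)*R2:  [ 0  0  2  2 ]
Row echelon form:
[ -5   1  -4  |  19 ]
[  0  -6   0  |  12 ]
[  0   0   2  |   2 ]
Back-substitution:
u = (2) / 2 = 1
t = (12) / -6 = -2
s = (19 - (1)*(-2) - (-4)*(1)) / -5 = -5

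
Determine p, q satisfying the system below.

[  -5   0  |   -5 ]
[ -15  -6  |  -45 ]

Forward elimination on [A|b]:
R2 <- R2 - (3)*R1:  [   0   -6  -30 ]
Row echelon form:
[ -5   0  |   -5 ]
[  0  -6  |  -30 ]
Back-substitution:
q = (-30) / -6 = 5
p = (-5) / -5 = 1

(1, 5)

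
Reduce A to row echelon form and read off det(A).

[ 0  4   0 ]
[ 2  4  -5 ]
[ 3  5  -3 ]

det(A) = -36

Forward elimination:
R1 <-> R2   (pivot in column 1 was zero)
[ 2  4  -5 ]
[ 0  4   0 ]
[ 3  5  -3 ]
R3 <- R3 - (3/2)*R1:  [   0   -1  9/2 ]
R3 <- R3 - (-1/4)*R2:  [   0    0  9/2 ]
Upper-triangular form:
[ 2  4   -5 ]
[ 0  4    0 ]
[ 0  0  9/2 ]
det(A) = (-1)^1 * (2) * (4) * (9/2) = -36  (1 row swap -> sign -1)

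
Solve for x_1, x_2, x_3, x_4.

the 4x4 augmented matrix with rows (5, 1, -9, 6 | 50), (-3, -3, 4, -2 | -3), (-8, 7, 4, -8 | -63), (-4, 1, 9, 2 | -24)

(-4, -5, -5, 5)

Forward elimination on [A|b]:
R2 <- R2 - (-3/5)*R1:  [     0  -12/5   -7/5    8/5     27 ]
R3 <- R3 - (-8/5)*R1:  [     0   43/5  -52/5    8/5     17 ]
R4 <- R4 - (-4/5)*R1:  [    0   9/5   9/5  34/5    16 ]
R3 <- R3 - (-43/12)*R2:  [       0        0  -185/12     22/3    455/4 ]
R4 <- R4 - (-3/4)*R2:  [     0      0    3/4      8  145/4 ]
R4 <- R4 - (-9/185)*R3:  [        0         0         0  1546/185   1546/37 ]
Row echelon form:
[ 5      1       -9         6  |       50 ]
[ 0  -12/5     -7/5       8/5  |       27 ]
[ 0      0  -185/12      22/3  |    455/4 ]
[ 0      0        0  1546/185  |  1546/37 ]
Back-substitution:
x_4 = (1546/37) / (1546/185) = 5
x_3 = (455/4 - (22/3)*(5)) / (-185/12) = -5
x_2 = (27 - (-7/5)*(-5) - (8/5)*(5)) / (-12/5) = -5
x_1 = (50 - (1)*(-5) - (-9)*(-5) - (6)*(5)) / 5 = -4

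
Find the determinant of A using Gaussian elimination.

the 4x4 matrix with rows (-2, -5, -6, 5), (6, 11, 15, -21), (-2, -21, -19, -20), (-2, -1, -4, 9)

det(A) = 8

Forward elimination:
R2 <- R2 - (-3)*R1:  [  0  -4  -3  -6 ]
R3 <- R3 - (1)*R1:  [   0  -16  -13  -25 ]
R4 <- R4 - (1)*R1:  [ 0  4  2  4 ]
R3 <- R3 - (4)*R2:  [  0   0  -1  -1 ]
R4 <- R4 - (-1)*R2:  [  0   0  -1  -2 ]
R4 <- R4 - (1)*R3:  [  0   0   0  -1 ]
Upper-triangular form:
[ -2  -5  -6   5 ]
[  0  -4  -3  -6 ]
[  0   0  -1  -1 ]
[  0   0   0  -1 ]
det(A) = (-1)^0 * (-2) * (-4) * (-1) * (-1) = 8  (0 row swaps -> sign +1)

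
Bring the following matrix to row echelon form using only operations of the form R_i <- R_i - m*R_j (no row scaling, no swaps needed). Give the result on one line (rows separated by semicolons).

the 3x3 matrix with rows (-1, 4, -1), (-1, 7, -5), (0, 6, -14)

Forward elimination:
R2 <- R2 - (1)*R1:  [  0   3  -4 ]
R3 <- R3 - (2)*R2:  [  0   0  -6 ]
Row echelon form:
[ -1  4  -1 ]
[  0  3  -4 ]
[  0  0  -6 ]

REF = [-1 4 -1; 0 3 -4; 0 0 -6]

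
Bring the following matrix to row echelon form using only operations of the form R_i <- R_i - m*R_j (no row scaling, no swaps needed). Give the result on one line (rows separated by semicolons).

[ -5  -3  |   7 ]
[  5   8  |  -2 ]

REF = [-5 -3 7; 0 5 5]

Forward elimination:
R2 <- R2 - (-1)*R1:  [ 0  5  5 ]
Row echelon form:
[ -5  -3  |  7 ]
[  0   5  |  5 ]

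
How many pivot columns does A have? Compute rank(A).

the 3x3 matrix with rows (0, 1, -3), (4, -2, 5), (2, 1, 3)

Row reduction:
R1 <-> R2   (pivot in column 1 was zero)
[ 4  -2   5 ]
[ 0   1  -3 ]
[ 2   1   3 ]
R3 <- R3 - (1/2)*R1:  [   0    2  1/2 ]
R3 <- R3 - (2)*R2:  [    0     0  13/2 ]
Row echelon form:
[ 4  -2     5 ]
[ 0   1    -3 ]
[ 0   0  13/2 ]
Nonzero rows / pivot columns: 3

rank(A) = 3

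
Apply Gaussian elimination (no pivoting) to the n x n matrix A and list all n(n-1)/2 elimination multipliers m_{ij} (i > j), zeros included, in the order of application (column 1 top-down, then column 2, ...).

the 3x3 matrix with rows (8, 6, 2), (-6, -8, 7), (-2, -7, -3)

multipliers: -3/4, -1/4, 11/7

Forward elimination:
R2 <- R2 - (-3/4)*R1:  [    0  -7/2  17/2 ]
R3 <- R3 - (-1/4)*R1:  [     0  -11/2   -5/2 ]
R3 <- R3 - (11/7)*R2:  [      0       0  -111/7 ]
Multipliers (in order of application): m_{21} = -3/4, m_{31} = -1/4, m_{32} = 11/7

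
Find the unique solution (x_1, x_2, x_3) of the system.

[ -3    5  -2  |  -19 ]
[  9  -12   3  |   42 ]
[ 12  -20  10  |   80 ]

Forward elimination on [A|b]:
R2 <- R2 - (-3)*R1:  [   0    3   -3  -15 ]
R3 <- R3 - (-4)*R1:  [ 0  0  2  4 ]
Row echelon form:
[ -3  5  -2  |  -19 ]
[  0  3  -3  |  -15 ]
[  0  0   2  |    4 ]
Back-substitution:
x_3 = (4) / 2 = 2
x_2 = (-15 - (-3)*(2)) / 3 = -3
x_1 = (-19 - (5)*(-3) - (-2)*(2)) / -3 = 0

(0, -3, 2)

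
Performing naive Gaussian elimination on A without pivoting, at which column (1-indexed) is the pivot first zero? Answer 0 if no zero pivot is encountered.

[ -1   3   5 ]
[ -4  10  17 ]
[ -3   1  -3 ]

Naive forward elimination:
R2 <- R2 - (4)*R1:  [  0  -2  -3 ]
R3 <- R3 - (3)*R1:  [   0   -8  -18 ]
R3 <- R3 - (4)*R2:  [  0   0  -6 ]
All pivots nonzero; naive elimination completes without hitting a zero pivot.

first zero-pivot column = 0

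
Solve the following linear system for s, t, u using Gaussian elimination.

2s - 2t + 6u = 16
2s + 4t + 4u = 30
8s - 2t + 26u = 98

(-3, 4, 5)

Forward elimination on [A|b]:
R2 <- R2 - (1)*R1:  [  0   6  -2  14 ]
R3 <- R3 - (4)*R1:  [  0   6   2  34 ]
R3 <- R3 - (1)*R2:  [  0   0   4  20 ]
Row echelon form:
[ 2  -2   6  |  16 ]
[ 0   6  -2  |  14 ]
[ 0   0   4  |  20 ]
Back-substitution:
u = (20) / 4 = 5
t = (14 - (-2)*(5)) / 6 = 4
s = (16 - (-2)*(4) - (6)*(5)) / 2 = -3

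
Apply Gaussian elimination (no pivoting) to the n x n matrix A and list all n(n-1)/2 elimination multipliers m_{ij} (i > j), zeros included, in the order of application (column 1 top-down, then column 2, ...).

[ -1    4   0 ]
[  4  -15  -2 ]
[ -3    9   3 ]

Forward elimination:
R2 <- R2 - (-4)*R1:  [  0   1  -2 ]
R3 <- R3 - (3)*R1:  [  0  -3   3 ]
R3 <- R3 - (-3)*R2:  [  0   0  -3 ]
Multipliers (in order of application): m_{21} = -4, m_{31} = 3, m_{32} = -3

multipliers: -4, 3, -3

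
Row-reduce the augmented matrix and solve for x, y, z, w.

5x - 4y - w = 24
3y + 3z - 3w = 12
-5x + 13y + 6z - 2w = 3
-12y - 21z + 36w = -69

(5, 0, 5, 1)

Forward elimination on [A|b]:
R3 <- R3 - (-1)*R1:  [  0   9   6  -3  27 ]
R3 <- R3 - (3)*R2:  [  0   0  -3   6  -9 ]
R4 <- R4 - (-4)*R2:  [   0    0   -9   24  -21 ]
R4 <- R4 - (3)*R3:  [ 0  0  0  6  6 ]
Row echelon form:
[ 5  -4   0  -1  |  24 ]
[ 0   3   3  -3  |  12 ]
[ 0   0  -3   6  |  -9 ]
[ 0   0   0   6  |   6 ]
Back-substitution:
w = (6) / 6 = 1
z = (-9 - (6)*(1)) / -3 = 5
y = (12 - (3)*(5) - (-3)*(1)) / 3 = 0
x = (24 - (-4)*(0) - (-1)*(1)) / 5 = 5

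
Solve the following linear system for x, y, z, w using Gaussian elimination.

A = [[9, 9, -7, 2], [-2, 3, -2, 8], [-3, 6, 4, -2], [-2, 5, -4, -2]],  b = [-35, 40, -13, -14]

(-3, -2, 0, 5)

Forward elimination on [A|b]:
R2 <- R2 - (-2/9)*R1:  [     0      5  -32/9   76/9  290/9 ]
R3 <- R3 - (-1/3)*R1:  [     0      9    5/3   -4/3  -74/3 ]
R4 <- R4 - (-2/9)*R1:  [      0       7   -50/9   -14/9  -196/9 ]
R3 <- R3 - (9/5)*R2:  [       0        0   121/15  -248/15   -248/3 ]
R4 <- R4 - (7/5)*R2:  [       0        0   -26/45  -602/45   -602/9 ]
R4 <- R4 - (-26/363)*R3:  [         0          0          0  -1762/121  -8810/121 ]
Row echelon form:
[ 9  9      -7          2  |        -35 ]
[ 0  5   -32/9       76/9  |      290/9 ]
[ 0  0  121/15    -248/15  |     -248/3 ]
[ 0  0       0  -1762/121  |  -8810/121 ]
Back-substitution:
w = (-8810/121) / (-1762/121) = 5
z = (-248/3 - (-248/15)*(5)) / (121/15) = 0
y = (290/9 - (-32/9)*(0) - (76/9)*(5)) / 5 = -2
x = (-35 - (9)*(-2) - (-7)*(0) - (2)*(5)) / 9 = -3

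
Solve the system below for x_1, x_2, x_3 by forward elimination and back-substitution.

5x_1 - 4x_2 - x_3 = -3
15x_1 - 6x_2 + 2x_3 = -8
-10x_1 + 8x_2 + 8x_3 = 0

Forward elimination on [A|b]:
R2 <- R2 - (3)*R1:  [ 0  6  5  1 ]
R3 <- R3 - (-2)*R1:  [  0   0   6  -6 ]
Row echelon form:
[ 5  -4  -1  |  -3 ]
[ 0   6   5  |   1 ]
[ 0   0   6  |  -6 ]
Back-substitution:
x_3 = (-6) / 6 = -1
x_2 = (1 - (5)*(-1)) / 6 = 1
x_1 = (-3 - (-4)*(1) - (-1)*(-1)) / 5 = 0

(0, 1, -1)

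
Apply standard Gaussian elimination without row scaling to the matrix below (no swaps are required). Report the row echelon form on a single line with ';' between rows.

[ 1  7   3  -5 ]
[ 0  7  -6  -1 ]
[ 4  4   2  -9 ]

Forward elimination:
R3 <- R3 - (4)*R1:  [   0  -24  -10   11 ]
R3 <- R3 - (-24/7)*R2:  [      0       0  -214/7    53/7 ]
Row echelon form:
[ 1  7       3    -5 ]
[ 0  7      -6    -1 ]
[ 0  0  -214/7  53/7 ]

REF = [1 7 3 -5; 0 7 -6 -1; 0 0 -214/7 53/7]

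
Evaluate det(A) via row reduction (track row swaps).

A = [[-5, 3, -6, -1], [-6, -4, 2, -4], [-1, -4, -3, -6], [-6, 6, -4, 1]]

det(A) = 584

Forward elimination:
R2 <- R2 - (6/5)*R1:  [     0  -38/5   46/5  -14/5 ]
R3 <- R3 - (1/5)*R1:  [     0  -23/5   -9/5  -29/5 ]
R4 <- R4 - (6/5)*R1:  [    0  12/5  16/5  11/5 ]
R3 <- R3 - (23/38)*R2:  [       0        0  -140/19   -78/19 ]
R4 <- R4 - (-6/19)*R2:  [      0       0  116/19   25/19 ]
R4 <- R4 - (-29/35)*R3:  [      0       0       0  -73/35 ]
Upper-triangular form:
[ -5      3       -6      -1 ]
[  0  -38/5     46/5   -14/5 ]
[  0      0  -140/19  -78/19 ]
[  0      0        0  -73/35 ]
det(A) = (-1)^0 * (-5) * (-38/5) * (-140/19) * (-73/35) = 584  (0 row swaps -> sign +1)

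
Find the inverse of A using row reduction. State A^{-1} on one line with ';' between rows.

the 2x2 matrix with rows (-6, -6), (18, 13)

Gauss-Jordan on [A | I]:
R1 <- (1/-6)*R1:  [    1     1  |  -1/6     0 ]
R2 <- R2 - (18)*R1:  [  0  -5  |   3   1 ]
R2 <- (1/-5)*R2:  [    0     1  |  -3/5  -1/5 ]
R1 <- R1 - (1)*R2:  [     1      0  |  13/30    1/5 ]
Right block of [I | A^{-1}] is the inverse:
[ 13/30   1/5 ]
[  -3/5  -1/5 ]

inverse = [13/30 1/5; -3/5 -1/5]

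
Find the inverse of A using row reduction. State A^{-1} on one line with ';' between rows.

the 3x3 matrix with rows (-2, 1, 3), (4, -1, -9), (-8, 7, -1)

inverse = [8 11/4 -3/4; 19/2 13/4 -3/4; 5/2 3/4 -1/4]

Gauss-Jordan on [A | I]:
R1 <- (1/-2)*R1:  [    1  -1/2  -3/2  |  -1/2     0     0 ]
R2 <- R2 - (4)*R1:  [  0   1  -3  |   2   1   0 ]
R3 <- R3 - (-8)*R1:  [   0    3  -13  |   -4    0    1 ]
R1 <- R1 - (-1/2)*R2:  [   1    0   -3  |  1/2  1/2    0 ]
R3 <- R3 - (3)*R2:  [   0    0   -4  |  -10   -3    1 ]
R3 <- (1/-4)*R3:  [    0     0     1  |   5/2   3/4  -1/4 ]
R1 <- R1 - (-3)*R3:  [    1     0     0  |     8  11/4  -3/4 ]
R2 <- R2 - (-3)*R3:  [    0     1     0  |  19/2  13/4  -3/4 ]
Right block of [I | A^{-1}] is the inverse:
[    8  11/4  -3/4 ]
[ 19/2  13/4  -3/4 ]
[  5/2   3/4  -1/4 ]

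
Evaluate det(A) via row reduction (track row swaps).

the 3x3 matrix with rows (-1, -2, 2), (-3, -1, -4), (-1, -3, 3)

Forward elimination:
R2 <- R2 - (3)*R1:  [   0    5  -10 ]
R3 <- R3 - (1)*R1:  [  0  -1   1 ]
R3 <- R3 - (-1/5)*R2:  [  0   0  -1 ]
Upper-triangular form:
[ -1  -2    2 ]
[  0   5  -10 ]
[  0   0   -1 ]
det(A) = (-1)^0 * (-1) * (5) * (-1) = 5  (0 row swaps -> sign +1)

det(A) = 5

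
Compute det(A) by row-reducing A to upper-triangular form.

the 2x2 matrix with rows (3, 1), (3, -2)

det(A) = -9

Forward elimination:
R2 <- R2 - (1)*R1:  [  0  -3 ]
Upper-triangular form:
[ 3   1 ]
[ 0  -3 ]
det(A) = (-1)^0 * (3) * (-3) = -9  (0 row swaps -> sign +1)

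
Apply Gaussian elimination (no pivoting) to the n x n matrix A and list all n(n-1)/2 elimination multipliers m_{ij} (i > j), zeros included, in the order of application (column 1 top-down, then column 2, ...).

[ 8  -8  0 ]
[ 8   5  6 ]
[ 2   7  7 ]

Forward elimination:
R2 <- R2 - (1)*R1:  [  0  13   6 ]
R3 <- R3 - (1/4)*R1:  [ 0  9  7 ]
R3 <- R3 - (9/13)*R2:  [     0      0  37/13 ]
Multipliers (in order of application): m_{21} = 1, m_{31} = 1/4, m_{32} = 9/13

multipliers: 1, 1/4, 9/13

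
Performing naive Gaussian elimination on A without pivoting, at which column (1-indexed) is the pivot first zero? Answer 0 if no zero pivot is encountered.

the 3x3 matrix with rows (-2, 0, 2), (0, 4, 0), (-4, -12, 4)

Naive forward elimination:
R3 <- R3 - (2)*R1:  [   0  -12    0 ]
R3 <- R3 - (-3)*R2:  [ 0  0  0 ]
Matrix at this point:
[ -2  0  2 ]
[  0  4  0 ]
[  0  0  0 ]
Pivot entry (3,3) in the last row is zero and there are no rows below to swap with -> zero pivot in column 3 (A is singular).

first zero-pivot column = 3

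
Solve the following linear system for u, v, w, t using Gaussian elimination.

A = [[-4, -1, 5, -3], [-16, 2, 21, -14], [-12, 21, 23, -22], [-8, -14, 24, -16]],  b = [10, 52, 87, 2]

Forward elimination on [A|b]:
R2 <- R2 - (4)*R1:  [  0   6   1  -2  12 ]
R3 <- R3 - (3)*R1:  [   0   24    8  -13   57 ]
R4 <- R4 - (2)*R1:  [   0  -12   14  -10  -18 ]
R3 <- R3 - (4)*R2:  [  0   0   4  -5   9 ]
R4 <- R4 - (-2)*R2:  [   0    0   16  -14    6 ]
R4 <- R4 - (4)*R3:  [   0    0    0    6  -30 ]
Row echelon form:
[ -4  -1  5  -3  |   10 ]
[  0   6  1  -2  |   12 ]
[  0   0  4  -5  |    9 ]
[  0   0  0   6  |  -30 ]
Back-substitution:
t = (-30) / 6 = -5
w = (9 - (-5)*(-5)) / 4 = -4
v = (12 - (1)*(-4) - (-2)*(-5)) / 6 = 1
u = (10 - (-1)*(1) - (5)*(-4) - (-3)*(-5)) / -4 = -4

(-4, 1, -4, -5)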